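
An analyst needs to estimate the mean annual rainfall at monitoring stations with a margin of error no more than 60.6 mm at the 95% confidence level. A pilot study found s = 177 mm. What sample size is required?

For a mean, the margin of error is E = z·σ/√n, so n = (zσ/E)².
At 95% confidence, z = 1.960.
n = (1.960 × 177 / 60.6)² = 32.77
Round up: n = 33.

33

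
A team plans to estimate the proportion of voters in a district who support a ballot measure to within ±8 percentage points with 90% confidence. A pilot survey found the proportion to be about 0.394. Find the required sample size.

101

For a proportion with margin E = 0.08 at 90% confidence, z = 1.645.
n = p̂(1−p̂)(z/E)² = 0.394 × 0.606 × (1.645/0.08)² = 100.95
Round up: n = 101.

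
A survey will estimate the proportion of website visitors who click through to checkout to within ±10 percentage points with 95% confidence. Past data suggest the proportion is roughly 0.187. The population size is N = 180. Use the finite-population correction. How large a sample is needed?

For a proportion with margin E = 0.1 at 95% confidence, z = 1.960.
n = p̂(1−p̂)(z/E)² = 0.187 × 0.813 × (1.960/0.1)² = 58.40 — call this n₀.
Finite-population correction with N = 180: n = n₀ / (1 + (n₀−1)/N) = 58.40 / 1.319 = 44.28
Round up: n = 45.

n = 45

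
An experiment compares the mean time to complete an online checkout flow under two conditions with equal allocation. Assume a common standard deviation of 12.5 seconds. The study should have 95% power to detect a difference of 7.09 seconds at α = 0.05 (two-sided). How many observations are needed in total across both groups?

For two equal groups, n per group = 2·((z_{α/2} + z_β)·σ/δ)².
z_{α/2} = 1.960; z_β = 1.645 (power 95%).
n = 2 × (3.605 × 12.5 / 7.09)² = 2 × 40.40 = 80.80
Round up: n = 81 per group.
Total across both groups: 2 × 81 = 162.

162 total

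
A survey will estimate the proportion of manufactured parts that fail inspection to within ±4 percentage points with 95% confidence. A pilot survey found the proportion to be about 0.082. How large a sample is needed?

For a proportion with margin E = 0.04 at 95% confidence, z = 1.960.
n = p̂(1−p̂)(z/E)² = 0.082 × 0.918 × (1.960/0.04)² = 180.74
Round up: n = 181.

181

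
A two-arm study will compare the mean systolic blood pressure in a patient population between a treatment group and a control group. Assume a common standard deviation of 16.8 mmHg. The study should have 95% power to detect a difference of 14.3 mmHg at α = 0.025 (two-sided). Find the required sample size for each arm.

42 per group

For two equal groups, n per group = 2·((z_{α/2} + z_β)·σ/δ)².
z_{α/2} = 2.241; z_β = 1.645 (power 95%).
n = 2 × (3.886 × 16.8 / 14.3)² = 2 × 20.84 = 41.68
Round up: n = 42 per group.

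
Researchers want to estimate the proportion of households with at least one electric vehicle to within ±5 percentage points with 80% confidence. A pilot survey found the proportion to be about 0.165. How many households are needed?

91

For a proportion with margin E = 0.05 at 80% confidence, z = 1.282.
n = p̂(1−p̂)(z/E)² = 0.165 × 0.835 × (1.282/0.05)² = 90.57
Round up: n = 91.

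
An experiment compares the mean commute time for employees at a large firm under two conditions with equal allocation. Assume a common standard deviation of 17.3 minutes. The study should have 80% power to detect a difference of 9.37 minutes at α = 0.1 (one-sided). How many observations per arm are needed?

31 per group

For two equal groups, n per group = 2·((z_α + z_β)·σ/δ)².
z_α = 1.282; z_β = 0.842 (power 80%).
n = 2 × (2.124 × 17.3 / 9.37)² = 2 × 15.38 = 30.76
Round up: n = 31 per group.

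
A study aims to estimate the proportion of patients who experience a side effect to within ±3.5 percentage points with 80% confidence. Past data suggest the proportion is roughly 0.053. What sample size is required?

For a proportion with margin E = 0.035 at 80% confidence, z = 1.282.
n = p̂(1−p̂)(z/E)² = 0.053 × 0.947 × (1.282/0.035)² = 67.34
Round up: n = 68.

68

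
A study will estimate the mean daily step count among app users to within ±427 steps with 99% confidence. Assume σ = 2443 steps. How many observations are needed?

218

For a mean, the margin of error is E = z·σ/√n, so n = (zσ/E)².
At 99% confidence, z = 2.576.
n = (2.576 × 2443 / 427)² = 217.21
Round up: n = 218.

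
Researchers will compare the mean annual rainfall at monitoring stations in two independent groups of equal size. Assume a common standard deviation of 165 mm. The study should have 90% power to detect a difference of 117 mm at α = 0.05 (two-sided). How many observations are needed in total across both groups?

For two equal groups, n per group = 2·((z_{α/2} + z_β)·σ/δ)².
z_{α/2} = 1.960; z_β = 1.282 (power 90%).
n = 2 × (3.242 × 165 / 117)² = 2 × 20.90 = 41.80
Round up: n = 42 per group.
Total across both groups: 2 × 42 = 84.

84 total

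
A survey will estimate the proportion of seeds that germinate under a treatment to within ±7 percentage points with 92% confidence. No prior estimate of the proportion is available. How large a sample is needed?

For a proportion with margin E = 0.07 at 92% confidence, z = 1.751.
With no prior estimate, use p = 0.5, which maximizes p(1−p) at 0.25.
n = 0.25 × (z/E)² = 0.25 × (1.751/0.07)² = 156.43
Round up: n = 157.

157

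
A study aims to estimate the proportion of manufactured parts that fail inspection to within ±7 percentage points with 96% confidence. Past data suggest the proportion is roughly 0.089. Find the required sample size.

For a proportion with margin E = 0.07 at 96% confidence, z = 2.054.
n = p̂(1−p̂)(z/E)² = 0.089 × 0.911 × (2.054/0.07)² = 69.81
Round up: n = 70.

70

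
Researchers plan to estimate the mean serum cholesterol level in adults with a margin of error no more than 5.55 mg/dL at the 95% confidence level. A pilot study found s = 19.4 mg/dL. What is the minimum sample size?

For a mean, the margin of error is E = z·σ/√n, so n = (zσ/E)².
At 95% confidence, z = 1.960.
n = (1.960 × 19.4 / 5.55)² = 46.94
Round up: n = 47.

n = 47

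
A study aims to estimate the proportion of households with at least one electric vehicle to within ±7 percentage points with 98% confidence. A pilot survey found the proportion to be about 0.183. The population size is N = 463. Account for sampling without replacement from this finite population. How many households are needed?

For a proportion with margin E = 0.07 at 98% confidence, z = 2.326.
n = p̂(1−p̂)(z/E)² = 0.183 × 0.817 × (2.326/0.07)² = 165.08 — call this n₀.
Finite-population correction with N = 463: n = n₀ / (1 + (n₀−1)/N) = 165.08 / 1.354 = 121.92
Round up: n = 122.

122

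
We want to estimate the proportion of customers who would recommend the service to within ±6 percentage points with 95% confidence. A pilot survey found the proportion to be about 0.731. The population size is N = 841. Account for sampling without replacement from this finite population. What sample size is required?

n = 169

For a proportion with margin E = 0.06 at 95% confidence, z = 1.960.
n = p̂(1−p̂)(z/E)² = 0.731 × 0.269 × (1.960/0.06)² = 209.84 — call this n₀.
Finite-population correction with N = 841: n = n₀ / (1 + (n₀−1)/N) = 209.84 / 1.248 = 168.14
Round up: n = 169.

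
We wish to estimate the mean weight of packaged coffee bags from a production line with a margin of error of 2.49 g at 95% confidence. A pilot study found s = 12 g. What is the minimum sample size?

n = 90

For a mean, the margin of error is E = z·σ/√n, so n = (zσ/E)².
At 95% confidence, z = 1.960.
n = (1.960 × 12 / 2.49)² = 89.22
Round up: n = 90.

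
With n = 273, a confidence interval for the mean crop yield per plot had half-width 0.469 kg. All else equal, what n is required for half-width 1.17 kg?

Margin of error scales as 1/√n, so n₂ = n₁·(E₁/E₂)².
n₂ = 273 × (0.469/1.17)² = 273 × 0.1607 = 43.87
Round up: n₂ = 44.

44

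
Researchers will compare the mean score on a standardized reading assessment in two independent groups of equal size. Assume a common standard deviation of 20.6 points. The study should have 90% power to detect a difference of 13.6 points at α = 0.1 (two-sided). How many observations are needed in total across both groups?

For two equal groups, n per group = 2·((z_{α/2} + z_β)·σ/δ)².
z_{α/2} = 1.645; z_β = 1.282 (power 90%).
n = 2 × (2.927 × 20.6 / 13.6)² = 2 × 19.66 = 39.32
Round up: n = 40 per group.
Total across both groups: 2 × 40 = 80.

80 total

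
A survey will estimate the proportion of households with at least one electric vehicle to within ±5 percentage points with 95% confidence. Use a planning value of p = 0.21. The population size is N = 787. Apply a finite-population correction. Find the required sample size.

193

For a proportion with margin E = 0.05 at 95% confidence, z = 1.960.
n = p̂(1−p̂)(z/E)² = 0.21 × 0.79 × (1.960/0.05)² = 254.93 — call this n₀.
Finite-population correction with N = 787: n = n₀ / (1 + (n₀−1)/N) = 254.93 / 1.323 = 192.69
Round up: n = 193.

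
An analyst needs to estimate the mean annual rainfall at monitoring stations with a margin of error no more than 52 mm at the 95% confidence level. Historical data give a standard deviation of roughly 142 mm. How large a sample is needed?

n = 29

For a mean, the margin of error is E = z·σ/√n, so n = (zσ/E)².
At 95% confidence, z = 1.960.
n = (1.960 × 142 / 52)² = 28.65
Round up: n = 29.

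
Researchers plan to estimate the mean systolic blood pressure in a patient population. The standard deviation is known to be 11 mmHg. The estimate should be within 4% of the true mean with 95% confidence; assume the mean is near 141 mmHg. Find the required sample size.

For a mean, the margin of error is E = z·σ/√n, so n = (zσ/E)².
At 95% confidence, z = 1.960.
E = 4% of 141 = 5.64 mmHg.
n = (1.960 × 11 / 5.64)² = 14.61
Round up: n = 15.

n = 15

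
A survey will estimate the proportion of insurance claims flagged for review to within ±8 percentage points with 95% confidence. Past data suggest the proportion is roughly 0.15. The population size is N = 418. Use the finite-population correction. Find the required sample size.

65

For a proportion with margin E = 0.08 at 95% confidence, z = 1.960.
n = p̂(1−p̂)(z/E)² = 0.15 × 0.85 × (1.960/0.08)² = 76.53 — call this n₀.
Finite-population correction with N = 418: n = n₀ / (1 + (n₀−1)/N) = 76.53 / 1.181 = 64.80
Round up: n = 65.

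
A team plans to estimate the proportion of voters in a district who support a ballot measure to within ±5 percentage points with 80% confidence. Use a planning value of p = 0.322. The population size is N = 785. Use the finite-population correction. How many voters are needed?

n = 122

For a proportion with margin E = 0.05 at 80% confidence, z = 1.282.
n = p̂(1−p̂)(z/E)² = 0.322 × 0.678 × (1.282/0.05)² = 143.52 — call this n₀.
Finite-population correction with N = 785: n = n₀ / (1 + (n₀−1)/N) = 143.52 / 1.182 = 121.42
Round up: n = 122.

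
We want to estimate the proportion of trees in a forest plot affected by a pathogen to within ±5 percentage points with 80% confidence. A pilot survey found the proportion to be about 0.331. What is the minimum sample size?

For a proportion with margin E = 0.05 at 80% confidence, z = 1.282.
n = p̂(1−p̂)(z/E)² = 0.331 × 0.669 × (1.282/0.05)² = 145.58
Round up: n = 146.

146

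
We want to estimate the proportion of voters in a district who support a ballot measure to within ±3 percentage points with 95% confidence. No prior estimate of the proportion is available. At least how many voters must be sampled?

For a proportion with margin E = 0.03 at 95% confidence, z = 1.960.
With no prior estimate, use p = 0.5, which maximizes p(1−p) at 0.25.
n = 0.25 × (z/E)² = 0.25 × (1.960/0.03)² = 1067.11
Round up: n = 1068.

1068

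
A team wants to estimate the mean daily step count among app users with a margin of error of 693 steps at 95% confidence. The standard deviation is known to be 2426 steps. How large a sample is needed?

For a mean, the margin of error is E = z·σ/√n, so n = (zσ/E)².
At 95% confidence, z = 1.960.
n = (1.960 × 2426 / 693)² = 47.08
Round up: n = 48.

48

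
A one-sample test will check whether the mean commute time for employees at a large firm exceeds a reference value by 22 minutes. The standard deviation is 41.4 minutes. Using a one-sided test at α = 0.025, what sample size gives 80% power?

n = 28

For a one-sample z-test, n = ((z_α + z_β)·σ/δ)².
z_α = 1.960 (one-sided α = 0.025); z_β = 0.842 (power 80% → β = 0.2).
n = (2.802 × 41.4 / 22)² = 27.80
Round up: n = 28.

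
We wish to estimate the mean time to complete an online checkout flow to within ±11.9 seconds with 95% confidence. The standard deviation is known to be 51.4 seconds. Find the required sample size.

For a mean, the margin of error is E = z·σ/√n, so n = (zσ/E)².
At 95% confidence, z = 1.960.
n = (1.960 × 51.4 / 11.9)² = 71.67
Round up: n = 72.

n = 72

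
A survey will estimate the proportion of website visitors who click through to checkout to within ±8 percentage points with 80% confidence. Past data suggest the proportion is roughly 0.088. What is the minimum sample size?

n = 21

For a proportion with margin E = 0.08 at 80% confidence, z = 1.282.
n = p̂(1−p̂)(z/E)² = 0.088 × 0.912 × (1.282/0.08)² = 20.61
Round up: n = 21.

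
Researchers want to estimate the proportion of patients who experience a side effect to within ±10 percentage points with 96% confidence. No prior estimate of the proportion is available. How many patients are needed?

For a proportion with margin E = 0.1 at 96% confidence, z = 2.054.
With no prior estimate, use p = 0.5, which maximizes p(1−p) at 0.25.
n = 0.25 × (z/E)² = 0.25 × (2.054/0.1)² = 105.47
Round up: n = 106.

106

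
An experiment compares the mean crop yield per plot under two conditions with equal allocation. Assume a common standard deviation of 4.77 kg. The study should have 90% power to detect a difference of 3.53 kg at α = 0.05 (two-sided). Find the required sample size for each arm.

For two equal groups, n per group = 2·((z_{α/2} + z_β)·σ/δ)².
z_{α/2} = 1.960; z_β = 1.282 (power 90%).
n = 2 × (3.242 × 4.77 / 3.53)² = 2 × 19.19 = 38.38
Round up: n = 39 per group.

39 per group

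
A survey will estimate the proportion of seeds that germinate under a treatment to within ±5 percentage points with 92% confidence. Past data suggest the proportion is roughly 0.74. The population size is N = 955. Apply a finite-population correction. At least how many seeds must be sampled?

For a proportion with margin E = 0.05 at 92% confidence, z = 1.751.
n = p̂(1−p̂)(z/E)² = 0.74 × 0.26 × (1.751/0.05)² = 235.96 — call this n₀.
Finite-population correction with N = 955: n = n₀ / (1 + (n₀−1)/N) = 235.96 / 1.246 = 189.37
Round up: n = 190.

190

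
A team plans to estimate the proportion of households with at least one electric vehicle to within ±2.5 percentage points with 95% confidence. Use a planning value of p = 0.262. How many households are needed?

n = 1189

For a proportion with margin E = 0.025 at 95% confidence, z = 1.960.
n = p̂(1−p̂)(z/E)² = 0.262 × 0.738 × (1.960/0.025)² = 1188.47
Round up: n = 1189.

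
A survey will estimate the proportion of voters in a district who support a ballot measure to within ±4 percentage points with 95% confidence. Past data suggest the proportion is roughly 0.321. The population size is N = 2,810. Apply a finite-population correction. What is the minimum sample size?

For a proportion with margin E = 0.04 at 95% confidence, z = 1.960.
n = p̂(1−p̂)(z/E)² = 0.321 × 0.679 × (1.960/0.04)² = 523.32 — call this n₀.
Finite-population correction with N = 2,810: n = n₀ / (1 + (n₀−1)/N) = 523.32 / 1.186 = 441.25
Round up: n = 442.

442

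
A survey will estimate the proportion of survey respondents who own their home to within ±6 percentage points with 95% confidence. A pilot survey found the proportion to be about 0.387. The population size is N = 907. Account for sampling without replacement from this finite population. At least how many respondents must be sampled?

199

For a proportion with margin E = 0.06 at 95% confidence, z = 1.960.
n = p̂(1−p̂)(z/E)² = 0.387 × 0.613 × (1.960/0.06)² = 253.15 — call this n₀.
Finite-population correction with N = 907: n = n₀ / (1 + (n₀−1)/N) = 253.15 / 1.278 = 198.08
Round up: n = 199.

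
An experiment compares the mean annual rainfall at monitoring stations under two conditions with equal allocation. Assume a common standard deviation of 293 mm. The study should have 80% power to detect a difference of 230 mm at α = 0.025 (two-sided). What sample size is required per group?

31 per group

For two equal groups, n per group = 2·((z_{α/2} + z_β)·σ/δ)².
z_{α/2} = 2.241; z_β = 0.842 (power 80%).
n = 2 × (3.083 × 293 / 230)² = 2 × 15.43 = 30.86
Round up: n = 31 per group.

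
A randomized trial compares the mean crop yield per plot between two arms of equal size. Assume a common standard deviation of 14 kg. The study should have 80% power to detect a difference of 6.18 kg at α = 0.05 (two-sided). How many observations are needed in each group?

81 per group

For two equal groups, n per group = 2·((z_{α/2} + z_β)·σ/δ)².
z_{α/2} = 1.960; z_β = 0.842 (power 80%).
n = 2 × (2.802 × 14 / 6.18)² = 2 × 40.29 = 80.58
Round up: n = 81 per group.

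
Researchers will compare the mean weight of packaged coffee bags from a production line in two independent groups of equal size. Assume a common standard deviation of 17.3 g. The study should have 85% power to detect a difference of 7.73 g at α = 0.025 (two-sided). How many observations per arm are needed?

108 per group

For two equal groups, n per group = 2·((z_{α/2} + z_β)·σ/δ)².
z_{α/2} = 2.241; z_β = 1.036 (power 85%).
n = 2 × (3.277 × 17.3 / 7.73)² = 2 × 53.79 = 107.58
Round up: n = 108 per group.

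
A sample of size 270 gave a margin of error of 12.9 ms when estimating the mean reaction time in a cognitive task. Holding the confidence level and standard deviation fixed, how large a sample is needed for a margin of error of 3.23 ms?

4307

Margin of error scales as 1/√n, so n₂ = n₁·(E₁/E₂)².
n₂ = 270 × (12.9/3.23)² = 270 × 15.95 = 4306.50
Round up: n₂ = 4307.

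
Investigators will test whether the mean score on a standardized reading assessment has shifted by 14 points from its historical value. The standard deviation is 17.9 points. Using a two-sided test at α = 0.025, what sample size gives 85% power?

18

For a one-sample z-test, n = ((z_{α/2} + z_β)·σ/δ)².
z_{α/2} = 2.241 (two-sided α = 0.025); z_β = 1.036 (power 85% → β = 0.15).
n = (3.277 × 17.9 / 14)² = 17.56
Round up: n = 18.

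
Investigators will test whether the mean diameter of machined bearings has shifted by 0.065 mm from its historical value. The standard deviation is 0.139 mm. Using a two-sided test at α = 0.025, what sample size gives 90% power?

57

For a one-sample z-test, n = ((z_{α/2} + z_β)·σ/δ)².
z_{α/2} = 2.241 (two-sided α = 0.025); z_β = 1.282 (power 90% → β = 0.1).
n = (3.523 × 0.139 / 0.065)² = 56.76
Round up: n = 57.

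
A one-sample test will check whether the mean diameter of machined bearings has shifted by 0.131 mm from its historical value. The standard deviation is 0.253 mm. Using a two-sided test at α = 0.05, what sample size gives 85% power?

34

For a one-sample z-test, n = ((z_{α/2} + z_β)·σ/δ)².
z_{α/2} = 1.960 (two-sided α = 0.05); z_β = 1.036 (power 85% → β = 0.15).
n = (2.996 × 0.253 / 0.131)² = 33.48
Round up: n = 34.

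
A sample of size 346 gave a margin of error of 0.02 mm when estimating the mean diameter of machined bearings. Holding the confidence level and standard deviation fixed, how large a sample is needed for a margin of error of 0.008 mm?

n = 2163

Margin of error scales as 1/√n, so n₂ = n₁·(E₁/E₂)².
n₂ = 346 × (0.02/0.008)² = 346 × 6.25 = 2162.50
Round up: n₂ = 2163.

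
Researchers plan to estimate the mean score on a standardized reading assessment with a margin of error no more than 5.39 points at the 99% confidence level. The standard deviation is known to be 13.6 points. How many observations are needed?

n = 43

For a mean, the margin of error is E = z·σ/√n, so n = (zσ/E)².
At 99% confidence, z = 2.576.
n = (2.576 × 13.6 / 5.39)² = 42.25
Round up: n = 43.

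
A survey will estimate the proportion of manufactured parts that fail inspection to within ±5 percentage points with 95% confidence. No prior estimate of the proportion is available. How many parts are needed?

n = 385

For a proportion with margin E = 0.05 at 95% confidence, z = 1.960.
With no prior estimate, use p = 0.5, which maximizes p(1−p) at 0.25.
n = 0.25 × (z/E)² = 0.25 × (1.960/0.05)² = 384.16
Round up: n = 385.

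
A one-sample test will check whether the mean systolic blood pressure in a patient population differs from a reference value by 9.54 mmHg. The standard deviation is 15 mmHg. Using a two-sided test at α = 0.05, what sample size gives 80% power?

For a one-sample z-test, n = ((z_{α/2} + z_β)·σ/δ)².
z_{α/2} = 1.960 (two-sided α = 0.05); z_β = 0.842 (power 80% → β = 0.2).
n = (2.802 × 15 / 9.54)² = 19.41
Round up: n = 20.

20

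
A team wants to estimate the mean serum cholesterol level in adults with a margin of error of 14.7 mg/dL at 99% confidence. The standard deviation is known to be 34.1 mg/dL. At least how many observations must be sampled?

For a mean, the margin of error is E = z·σ/√n, so n = (zσ/E)².
At 99% confidence, z = 2.576.
n = (2.576 × 34.1 / 14.7)² = 35.71
Round up: n = 36.

36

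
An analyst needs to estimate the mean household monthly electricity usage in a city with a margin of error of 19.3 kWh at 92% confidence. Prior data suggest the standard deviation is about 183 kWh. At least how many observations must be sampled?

276

For a mean, the margin of error is E = z·σ/√n, so n = (zσ/E)².
At 92% confidence, z = 1.751.
n = (1.751 × 183 / 19.3)² = 275.65
Round up: n = 276.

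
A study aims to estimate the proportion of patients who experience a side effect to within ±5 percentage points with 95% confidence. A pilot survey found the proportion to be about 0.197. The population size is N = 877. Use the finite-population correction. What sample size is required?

For a proportion with margin E = 0.05 at 95% confidence, z = 1.960.
n = p̂(1−p̂)(z/E)² = 0.197 × 0.803 × (1.960/0.05)² = 243.08 — call this n₀.
Finite-population correction with N = 877: n = n₀ / (1 + (n₀−1)/N) = 243.08 / 1.276 = 190.50
Round up: n = 191.

191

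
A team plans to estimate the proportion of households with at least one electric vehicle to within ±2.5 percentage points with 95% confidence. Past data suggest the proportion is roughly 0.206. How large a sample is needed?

For a proportion with margin E = 0.025 at 95% confidence, z = 1.960.
n = p̂(1−p̂)(z/E)² = 0.206 × 0.794 × (1.960/0.025)² = 1005.36
Round up: n = 1006.

n = 1006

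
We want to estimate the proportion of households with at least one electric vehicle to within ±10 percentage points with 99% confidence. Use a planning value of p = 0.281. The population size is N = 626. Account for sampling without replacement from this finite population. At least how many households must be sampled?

For a proportion with margin E = 0.1 at 99% confidence, z = 2.576.
n = p̂(1−p̂)(z/E)² = 0.281 × 0.719 × (2.576/0.1)² = 134.07 — call this n₀.
Finite-population correction with N = 626: n = n₀ / (1 + (n₀−1)/N) = 134.07 / 1.213 = 110.53
Round up: n = 111.

111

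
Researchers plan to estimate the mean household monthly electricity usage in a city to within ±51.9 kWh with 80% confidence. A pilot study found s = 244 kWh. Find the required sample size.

37

For a mean, the margin of error is E = z·σ/√n, so n = (zσ/E)².
At 80% confidence, z = 1.282.
n = (1.282 × 244 / 51.9)² = 36.33
Round up: n = 37.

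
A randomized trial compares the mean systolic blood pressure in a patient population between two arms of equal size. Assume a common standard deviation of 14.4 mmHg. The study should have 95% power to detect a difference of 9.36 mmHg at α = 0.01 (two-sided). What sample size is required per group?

For two equal groups, n per group = 2·((z_{α/2} + z_β)·σ/δ)².
z_{α/2} = 2.576; z_β = 1.645 (power 95%).
n = 2 × (4.221 × 14.4 / 9.36)² = 2 × 42.17 = 84.34
Round up: n = 85 per group.

85 per group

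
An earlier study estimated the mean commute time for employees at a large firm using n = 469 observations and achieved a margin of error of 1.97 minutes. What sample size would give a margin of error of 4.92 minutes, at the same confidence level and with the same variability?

Margin of error scales as 1/√n, so n₂ = n₁·(E₁/E₂)².
n₂ = 469 × (1.97/4.92)² = 469 × 0.1603 = 75.18
Round up: n₂ = 76.

76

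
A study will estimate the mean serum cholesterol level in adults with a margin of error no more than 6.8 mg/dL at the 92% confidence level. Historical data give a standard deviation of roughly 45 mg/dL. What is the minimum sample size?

n = 135

For a mean, the margin of error is E = z·σ/√n, so n = (zσ/E)².
At 92% confidence, z = 1.751.
n = (1.751 × 45 / 6.8)² = 134.27
Round up: n = 135.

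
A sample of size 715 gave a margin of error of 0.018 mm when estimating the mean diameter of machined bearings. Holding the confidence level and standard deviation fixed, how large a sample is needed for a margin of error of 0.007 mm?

4728

Margin of error scales as 1/√n, so n₂ = n₁·(E₁/E₂)².
n₂ = 715 × (0.018/0.007)² = 715 × 6.612 = 4727.58
Round up: n₂ = 4728.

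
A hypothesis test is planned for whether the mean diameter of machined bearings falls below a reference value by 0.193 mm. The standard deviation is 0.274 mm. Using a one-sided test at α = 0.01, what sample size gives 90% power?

For a one-sample z-test, n = ((z_α + z_β)·σ/δ)².
z_α = 2.326 (one-sided α = 0.01); z_β = 1.282 (power 90% → β = 0.1).
n = (3.608 × 0.274 / 0.193)² = 26.24
Round up: n = 27.

27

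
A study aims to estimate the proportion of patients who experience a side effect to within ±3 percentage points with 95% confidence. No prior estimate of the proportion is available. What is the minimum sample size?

For a proportion with margin E = 0.03 at 95% confidence, z = 1.960.
With no prior estimate, use p = 0.5, which maximizes p(1−p) at 0.25.
n = 0.25 × (z/E)² = 0.25 × (1.960/0.03)² = 1067.11
Round up: n = 1068.

1068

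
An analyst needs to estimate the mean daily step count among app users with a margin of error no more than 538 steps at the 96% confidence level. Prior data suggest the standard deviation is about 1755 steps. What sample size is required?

For a mean, the margin of error is E = z·σ/√n, so n = (zσ/E)².
At 96% confidence, z = 2.054.
n = (2.054 × 1755 / 538)² = 44.89
Round up: n = 45.

45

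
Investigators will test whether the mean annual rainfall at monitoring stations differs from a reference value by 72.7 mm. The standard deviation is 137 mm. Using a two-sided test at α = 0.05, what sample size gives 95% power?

n = 47

For a one-sample z-test, n = ((z_{α/2} + z_β)·σ/δ)².
z_{α/2} = 1.960 (two-sided α = 0.05); z_β = 1.645 (power 95% → β = 0.05).
n = (3.605 × 137 / 72.7)² = 46.15
Round up: n = 47.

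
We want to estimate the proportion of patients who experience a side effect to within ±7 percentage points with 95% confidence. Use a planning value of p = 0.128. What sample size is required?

88

For a proportion with margin E = 0.07 at 95% confidence, z = 1.960.
n = p̂(1−p̂)(z/E)² = 0.128 × 0.872 × (1.960/0.07)² = 87.51
Round up: n = 88.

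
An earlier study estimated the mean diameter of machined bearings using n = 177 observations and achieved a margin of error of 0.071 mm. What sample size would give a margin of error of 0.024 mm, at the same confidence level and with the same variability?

1550

Margin of error scales as 1/√n, so n₂ = n₁·(E₁/E₂)².
n₂ = 177 × (0.071/0.024)² = 177 × 8.752 = 1549.10
Round up: n₂ = 1550.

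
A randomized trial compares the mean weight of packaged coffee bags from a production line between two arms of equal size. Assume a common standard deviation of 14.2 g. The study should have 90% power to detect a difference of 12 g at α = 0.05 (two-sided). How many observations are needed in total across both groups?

60 total

For two equal groups, n per group = 2·((z_{α/2} + z_β)·σ/δ)².
z_{α/2} = 1.960; z_β = 1.282 (power 90%).
n = 2 × (3.242 × 14.2 / 12)² = 2 × 14.72 = 29.44
Round up: n = 30 per group.
Total across both groups: 2 × 30 = 60.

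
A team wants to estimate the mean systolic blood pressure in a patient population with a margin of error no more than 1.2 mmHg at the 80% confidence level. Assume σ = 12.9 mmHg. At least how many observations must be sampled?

190

For a mean, the margin of error is E = z·σ/√n, so n = (zσ/E)².
At 80% confidence, z = 1.282.
n = (1.282 × 12.9 / 1.2)² = 189.93
Round up: n = 190.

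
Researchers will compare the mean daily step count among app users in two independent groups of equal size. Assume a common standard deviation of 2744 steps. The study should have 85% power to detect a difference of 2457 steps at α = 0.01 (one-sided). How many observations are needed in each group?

29 per group

For two equal groups, n per group = 2·((z_α + z_β)·σ/δ)².
z_α = 2.326; z_β = 1.036 (power 85%).
n = 2 × (3.362 × 2744 / 2457)² = 2 × 14.10 = 28.20
Round up: n = 29 per group.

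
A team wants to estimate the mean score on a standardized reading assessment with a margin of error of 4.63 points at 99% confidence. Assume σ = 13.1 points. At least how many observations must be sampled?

For a mean, the margin of error is E = z·σ/√n, so n = (zσ/E)².
At 99% confidence, z = 2.576.
n = (2.576 × 13.1 / 4.63)² = 53.12
Round up: n = 54.

54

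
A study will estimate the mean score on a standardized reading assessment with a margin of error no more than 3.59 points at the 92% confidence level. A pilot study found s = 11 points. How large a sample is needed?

n = 29

For a mean, the margin of error is E = z·σ/√n, so n = (zσ/E)².
At 92% confidence, z = 1.751.
n = (1.751 × 11 / 3.59)² = 28.79
Round up: n = 29.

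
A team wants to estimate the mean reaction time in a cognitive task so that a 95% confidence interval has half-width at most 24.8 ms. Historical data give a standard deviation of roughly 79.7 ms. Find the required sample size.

40

For a mean, the margin of error is E = z·σ/√n, so n = (zσ/E)².
At 95% confidence, z = 1.960.
n = (1.960 × 79.7 / 24.8)² = 39.68
Round up: n = 40.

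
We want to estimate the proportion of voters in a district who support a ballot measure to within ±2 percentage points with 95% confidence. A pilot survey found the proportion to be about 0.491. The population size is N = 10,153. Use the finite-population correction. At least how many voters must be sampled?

1942

For a proportion with margin E = 0.02 at 95% confidence, z = 1.960.
n = p̂(1−p̂)(z/E)² = 0.491 × 0.509 × (1.960/0.02)² = 2400.22 — call this n₀.
Finite-population correction with N = 10,153: n = n₀ / (1 + (n₀−1)/N) = 2400.22 / 1.236 = 1941.93
Round up: n = 1942.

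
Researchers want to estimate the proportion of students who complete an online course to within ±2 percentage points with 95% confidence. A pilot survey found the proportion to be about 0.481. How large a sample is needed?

For a proportion with margin E = 0.02 at 95% confidence, z = 1.960.
n = p̂(1−p̂)(z/E)² = 0.481 × 0.519 × (1.960/0.02)² = 2397.53
Round up: n = 2398.

2398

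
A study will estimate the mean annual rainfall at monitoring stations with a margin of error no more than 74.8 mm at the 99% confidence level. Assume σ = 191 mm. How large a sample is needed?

n = 44

For a mean, the margin of error is E = z·σ/√n, so n = (zσ/E)².
At 99% confidence, z = 2.576.
n = (2.576 × 191 / 74.8)² = 43.27
Round up: n = 44.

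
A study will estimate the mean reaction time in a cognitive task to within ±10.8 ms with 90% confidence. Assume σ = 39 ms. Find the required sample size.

For a mean, the margin of error is E = z·σ/√n, so n = (zσ/E)².
At 90% confidence, z = 1.645.
n = (1.645 × 39 / 10.8)² = 35.29
Round up: n = 36.

36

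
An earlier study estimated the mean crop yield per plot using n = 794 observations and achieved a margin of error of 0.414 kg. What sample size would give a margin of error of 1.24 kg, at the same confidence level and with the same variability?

Margin of error scales as 1/√n, so n₂ = n₁·(E₁/E₂)².
n₂ = 794 × (0.414/1.24)² = 794 × 0.1115 = 88.53
Round up: n₂ = 89.

n = 89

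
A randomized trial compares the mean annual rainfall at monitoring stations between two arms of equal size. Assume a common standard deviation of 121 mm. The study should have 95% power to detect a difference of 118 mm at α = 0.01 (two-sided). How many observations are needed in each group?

For two equal groups, n per group = 2·((z_{α/2} + z_β)·σ/δ)².
z_{α/2} = 2.576; z_β = 1.645 (power 95%).
n = 2 × (4.221 × 121 / 118)² = 2 × 18.73 = 37.46
Round up: n = 38 per group.

38 per group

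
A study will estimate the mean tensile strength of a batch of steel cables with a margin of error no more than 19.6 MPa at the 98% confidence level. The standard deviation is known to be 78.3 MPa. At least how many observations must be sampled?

For a mean, the margin of error is E = z·σ/√n, so n = (zσ/E)².
At 98% confidence, z = 2.326.
n = (2.326 × 78.3 / 19.6)² = 86.34
Round up: n = 87.

87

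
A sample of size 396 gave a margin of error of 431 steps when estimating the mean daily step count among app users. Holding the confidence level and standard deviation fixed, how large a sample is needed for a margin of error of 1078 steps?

Margin of error scales as 1/√n, so n₂ = n₁·(E₁/E₂)².
n₂ = 396 × (431/1078)² = 396 × 0.1599 = 63.32
Round up: n₂ = 64.

64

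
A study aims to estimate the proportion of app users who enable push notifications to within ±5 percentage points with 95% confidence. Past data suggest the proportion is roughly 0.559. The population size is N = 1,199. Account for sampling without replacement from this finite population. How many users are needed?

289

For a proportion with margin E = 0.05 at 95% confidence, z = 1.960.
n = p̂(1−p̂)(z/E)² = 0.559 × 0.441 × (1.960/0.05)² = 378.81 — call this n₀.
Finite-population correction with N = 1,199: n = n₀ / (1 + (n₀−1)/N) = 378.81 / 1.315 = 288.07
Round up: n = 289.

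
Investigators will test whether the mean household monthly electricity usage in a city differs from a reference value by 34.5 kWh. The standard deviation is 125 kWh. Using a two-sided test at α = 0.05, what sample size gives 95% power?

For a one-sample z-test, n = ((z_{α/2} + z_β)·σ/δ)².
z_{α/2} = 1.960 (two-sided α = 0.05); z_β = 1.645 (power 95% → β = 0.05).
n = (3.605 × 125 / 34.5)² = 170.61
Round up: n = 171.

n = 171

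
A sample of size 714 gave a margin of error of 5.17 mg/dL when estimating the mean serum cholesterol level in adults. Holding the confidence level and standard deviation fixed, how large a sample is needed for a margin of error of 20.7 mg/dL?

Margin of error scales as 1/√n, so n₂ = n₁·(E₁/E₂)².
n₂ = 714 × (5.17/20.7)² = 714 × 0.06238 = 44.54
Round up: n₂ = 45.

45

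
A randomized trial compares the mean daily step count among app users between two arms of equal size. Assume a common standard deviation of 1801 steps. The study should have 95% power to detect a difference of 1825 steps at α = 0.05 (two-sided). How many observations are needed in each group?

For two equal groups, n per group = 2·((z_{α/2} + z_β)·σ/δ)².
z_{α/2} = 1.960; z_β = 1.645 (power 95%).
n = 2 × (3.605 × 1801 / 1825)² = 2 × 12.66 = 25.32
Round up: n = 26 per group.

26 per group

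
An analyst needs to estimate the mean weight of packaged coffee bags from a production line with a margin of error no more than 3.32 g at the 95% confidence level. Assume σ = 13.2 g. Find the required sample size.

n = 61

For a mean, the margin of error is E = z·σ/√n, so n = (zσ/E)².
At 95% confidence, z = 1.960.
n = (1.960 × 13.2 / 3.32)² = 60.73
Round up: n = 61.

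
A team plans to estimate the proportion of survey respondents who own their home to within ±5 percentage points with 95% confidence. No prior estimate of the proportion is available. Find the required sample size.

385

For a proportion with margin E = 0.05 at 95% confidence, z = 1.960.
With no prior estimate, use p = 0.5, which maximizes p(1−p) at 0.25.
n = 0.25 × (z/E)² = 0.25 × (1.960/0.05)² = 384.16
Round up: n = 385.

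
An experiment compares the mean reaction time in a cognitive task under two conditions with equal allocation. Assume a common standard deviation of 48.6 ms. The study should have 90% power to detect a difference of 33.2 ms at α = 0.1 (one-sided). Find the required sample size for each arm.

29 per group

For two equal groups, n per group = 2·((z_α + z_β)·σ/δ)².
z_α = 1.282; z_β = 1.282 (power 90%).
n = 2 × (2.564 × 48.6 / 33.2)² = 2 × 14.09 = 28.18
Round up: n = 29 per group.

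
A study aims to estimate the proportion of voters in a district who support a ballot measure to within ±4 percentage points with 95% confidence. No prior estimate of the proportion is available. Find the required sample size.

601

For a proportion with margin E = 0.04 at 95% confidence, z = 1.960.
With no prior estimate, use p = 0.5, which maximizes p(1−p) at 0.25.
n = 0.25 × (z/E)² = 0.25 × (1.960/0.04)² = 600.25
Round up: n = 601.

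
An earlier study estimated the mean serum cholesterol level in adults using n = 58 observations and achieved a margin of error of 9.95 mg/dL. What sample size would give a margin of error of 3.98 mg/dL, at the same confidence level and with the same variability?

363

Margin of error scales as 1/√n, so n₂ = n₁·(E₁/E₂)².
n₂ = 58 × (9.95/3.98)² = 58 × 6.25 = 362.50
Round up: n₂ = 363.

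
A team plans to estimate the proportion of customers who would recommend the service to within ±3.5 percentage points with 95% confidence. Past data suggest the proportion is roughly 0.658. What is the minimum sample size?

706

For a proportion with margin E = 0.035 at 95% confidence, z = 1.960.
n = p̂(1−p̂)(z/E)² = 0.658 × 0.342 × (1.960/0.035)² = 705.71
Round up: n = 706.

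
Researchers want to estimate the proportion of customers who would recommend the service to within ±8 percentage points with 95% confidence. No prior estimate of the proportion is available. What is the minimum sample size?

For a proportion with margin E = 0.08 at 95% confidence, z = 1.960.
With no prior estimate, use p = 0.5, which maximizes p(1−p) at 0.25.
n = 0.25 × (z/E)² = 0.25 × (1.960/0.08)² = 150.06
Round up: n = 151.

151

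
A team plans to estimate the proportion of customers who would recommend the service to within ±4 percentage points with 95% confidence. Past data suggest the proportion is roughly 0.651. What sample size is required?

For a proportion with margin E = 0.04 at 95% confidence, z = 1.960.
n = p̂(1−p̂)(z/E)² = 0.651 × 0.349 × (1.960/0.04)² = 545.50
Round up: n = 546.

546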